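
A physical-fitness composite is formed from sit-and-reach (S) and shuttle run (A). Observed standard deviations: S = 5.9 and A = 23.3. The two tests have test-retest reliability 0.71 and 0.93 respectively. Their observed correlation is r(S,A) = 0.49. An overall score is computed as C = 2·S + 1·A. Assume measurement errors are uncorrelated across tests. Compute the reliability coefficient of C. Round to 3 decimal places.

0.918

Var(C) = 2²·5.9² + 23.3² + 2·[2·5.9·23.3·0.49] = 682.13 + 269.441 = 951.571.
Because errors are independent across components, Cov(Tᵢ,Tⱼ) = Cov(Xᵢ,Xⱼ); the off-diagonal part of the true-score variance is the same as above.
True-score variance = [2²·5.9²·0.71 + 23.3²·0.93] + 269.441 = 603.748 + 269.441 = 873.189.
Reliability = 873.189 / 951.571 = 0.918.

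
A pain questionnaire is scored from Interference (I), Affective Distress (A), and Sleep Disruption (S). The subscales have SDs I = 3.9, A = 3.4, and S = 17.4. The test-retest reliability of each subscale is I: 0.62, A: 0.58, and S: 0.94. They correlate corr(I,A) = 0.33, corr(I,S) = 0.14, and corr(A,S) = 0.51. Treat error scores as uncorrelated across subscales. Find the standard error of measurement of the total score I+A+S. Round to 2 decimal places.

Var(total) = 329.53 + 88.0956 = 417.626.
True-score variance = 300.729 + 88.0956 = 388.825, so reliability = 0.9310.
Error variance = 417.626 − 388.825 = 28.8006; SEM = √28.8006 = 5.37.

5.37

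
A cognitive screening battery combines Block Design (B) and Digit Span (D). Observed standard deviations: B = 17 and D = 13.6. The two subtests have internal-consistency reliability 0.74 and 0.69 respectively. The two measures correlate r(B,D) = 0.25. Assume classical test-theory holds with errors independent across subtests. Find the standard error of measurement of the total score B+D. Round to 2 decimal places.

Var(total) = 473.96 + 115.6 = 589.56.
True-score variance = 341.482 + 115.6 = 457.082, so reliability = 0.7753.
Error variance = 589.56 − 457.082 = 132.478; SEM = √132.478 = 11.51.

11.51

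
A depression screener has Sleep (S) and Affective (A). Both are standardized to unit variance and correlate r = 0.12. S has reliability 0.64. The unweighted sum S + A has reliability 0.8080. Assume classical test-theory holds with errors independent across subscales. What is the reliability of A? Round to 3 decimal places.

0.930

Var(S+A) = 2 + 2·0.12 = 2.240.
True-score variance = ρ_S + ρ_A + 2·0.12, so 0.8080 = (0.64 + ρ_A + 0.24) / 2.240.
ρ_A = 0.8080·2.240 − 0.64 − 0.24 = 0.930.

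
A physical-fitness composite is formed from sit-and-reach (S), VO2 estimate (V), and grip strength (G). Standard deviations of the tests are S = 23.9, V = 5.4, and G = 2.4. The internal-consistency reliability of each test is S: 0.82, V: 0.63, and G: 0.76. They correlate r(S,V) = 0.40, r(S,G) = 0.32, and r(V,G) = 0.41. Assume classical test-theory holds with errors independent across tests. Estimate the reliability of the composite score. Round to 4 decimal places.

Var(S+V+G) = 23.9² + 5.4² + 2.4² + 2·[23.9·5.4·0.40 + 23.9·2.4·0.32 + 5.4·2.4·0.41] = 606.13 + 150.586 = 756.716.
Because errors are independent across components, Cov(Tᵢ,Tⱼ) = Cov(Xᵢ,Xⱼ); the off-diagonal part of the true-score variance is the same as above.
True-score variance = [23.9²·0.82 + 5.4²·0.63 + 2.4²·0.76] + 150.586 = 491.141 + 150.586 = 641.726.
Reliability = 641.726 / 756.716 = 0.8480.

0.8480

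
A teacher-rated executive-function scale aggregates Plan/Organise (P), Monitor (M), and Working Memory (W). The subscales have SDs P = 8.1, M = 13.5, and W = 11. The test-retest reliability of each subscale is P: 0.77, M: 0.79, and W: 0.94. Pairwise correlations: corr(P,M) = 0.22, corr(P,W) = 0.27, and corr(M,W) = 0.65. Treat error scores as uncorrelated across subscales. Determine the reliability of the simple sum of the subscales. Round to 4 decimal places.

Var(P+M+W) = 8.1² + 13.5² + 11² + 2·[8.1·13.5·0.22 + 8.1·11·0.27 + 13.5·11·0.65] = 368.86 + 289.278 = 658.138.
With uncorrelated errors the cross-covariances are all true-score covariance, so they carry over unchanged; only the diagonal terms shrink to ρᵢσᵢ².
True-score variance = [8.1²·0.77 + 13.5²·0.79 + 11²·0.94] + 289.278 = 308.237 + 289.278 = 597.515.
Reliability = 597.515 / 658.138 = 0.9079.

0.9079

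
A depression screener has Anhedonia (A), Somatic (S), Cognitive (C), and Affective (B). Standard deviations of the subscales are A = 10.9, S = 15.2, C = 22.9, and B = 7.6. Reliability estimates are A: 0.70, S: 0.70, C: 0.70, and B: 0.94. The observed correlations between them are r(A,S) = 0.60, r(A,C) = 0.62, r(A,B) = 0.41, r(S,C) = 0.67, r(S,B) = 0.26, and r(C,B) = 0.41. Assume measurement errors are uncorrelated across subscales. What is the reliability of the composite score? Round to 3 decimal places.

0.878

Var(A+S+C+B) = 10.9² + 15.2² + 22.9² + 7.6² + 2·[10.9·15.2·0.60 + 10.9·22.9·0.62 + 10.9·7.6·0.41 + 15.2·22.9·0.67 + 15.2·7.6·0.26 + 22.9·7.6·0.41] = 932.02 + 1245.47 = 2177.49.
Because errors are independent across components, Cov(Tᵢ,Tⱼ) = Cov(Xᵢ,Xⱼ); the off-diagonal part of the true-score variance is the same as above.
True-score variance = [10.9²·0.70 + 15.2²·0.70 + 22.9²·0.70 + 7.6²·0.94] + 1245.47 = 666.276 + 1245.47 = 1911.75.
Reliability = 1911.75 / 2177.49 = 0.878.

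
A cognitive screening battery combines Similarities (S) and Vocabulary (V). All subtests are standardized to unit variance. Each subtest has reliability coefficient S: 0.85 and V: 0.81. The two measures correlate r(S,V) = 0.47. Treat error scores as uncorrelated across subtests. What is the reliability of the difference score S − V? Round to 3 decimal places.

Var(S−V) = 1 + 1 − 2·0.47 = 2 − 0.94 = 1.06.
With uncorrelated errors the cross-covariances are all true-score covariance, so they carry over unchanged; only the diagonal terms shrink to ρᵢσᵢ².
True-score variance = [0.85 + 0.81] − 0.94 = 1.66 − 0.94 = 0.72.
Reliability = 0.72 / 1.06 = 0.679.

0.679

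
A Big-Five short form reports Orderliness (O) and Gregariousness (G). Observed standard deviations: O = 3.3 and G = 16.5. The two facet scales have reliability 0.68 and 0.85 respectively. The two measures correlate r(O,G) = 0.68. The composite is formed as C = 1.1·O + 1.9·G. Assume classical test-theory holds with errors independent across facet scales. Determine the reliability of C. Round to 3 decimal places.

Var(C) = 1.1²·3.3² + 1.9²·16.5² + 2·[2.09·3.3·16.5·0.68] = 995.999 + 154.769 = 1150.77.
Under uncorrelated errors the observed covariances equal the true-score covariances, so only the own-variance terms attenuate.
True-score variance = [1.1²·3.3²·0.68 + 1.9²·16.5²·0.85] + 154.769 = 844.359 + 154.769 = 999.128.
Reliability = 999.128 / 1150.77 = 0.868.

0.868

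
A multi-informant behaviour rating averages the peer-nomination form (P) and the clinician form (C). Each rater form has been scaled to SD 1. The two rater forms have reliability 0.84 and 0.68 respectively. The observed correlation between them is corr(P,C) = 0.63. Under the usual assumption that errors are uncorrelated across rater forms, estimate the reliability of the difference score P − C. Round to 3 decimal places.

0.351

Var(P−C) = 1 + 1 − 2·0.63 = 2 − 1.26 = 0.74.
Under uncorrelated errors the observed covariances equal the true-score covariances, so only the own-variance terms attenuate.
True-score variance = [0.84 + 0.68] − 1.26 = 1.52 − 1.26 = 0.26.
Reliability = 0.26 / 0.74 = 0.351.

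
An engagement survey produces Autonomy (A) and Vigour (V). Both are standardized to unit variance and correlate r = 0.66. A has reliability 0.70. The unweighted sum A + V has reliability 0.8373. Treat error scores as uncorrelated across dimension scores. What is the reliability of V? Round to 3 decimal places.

0.760

Var(A+V) = 2 + 2·0.66 = 3.320.
True-score variance = ρ_A + ρ_V + 2·0.66, so 0.8373 = (0.70 + ρ_V + 1.32) / 3.320.
ρ_V = 0.8373·3.320 − 0.70 − 1.32 = 0.760.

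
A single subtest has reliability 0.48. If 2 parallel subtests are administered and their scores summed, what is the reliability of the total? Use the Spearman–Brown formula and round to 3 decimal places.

ρ_k = kρ / (1 + (k−1)ρ) = 2·0.48 / (1 + 1·0.48) = 0.960 / 1.480 = 0.649.

0.649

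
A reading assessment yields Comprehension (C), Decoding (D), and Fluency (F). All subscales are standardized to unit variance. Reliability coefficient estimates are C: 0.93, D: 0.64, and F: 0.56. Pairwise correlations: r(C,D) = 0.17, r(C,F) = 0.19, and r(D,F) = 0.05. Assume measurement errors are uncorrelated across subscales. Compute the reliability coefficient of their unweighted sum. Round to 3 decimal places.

Var(C+D+F) = 3 + 2·[0.17 + 0.19 + 0.05] = 3 + 0.82 = 3.82.
Because errors are independent across components, Cov(Tᵢ,Tⱼ) = Cov(Xᵢ,Xⱼ); the off-diagonal part of the true-score variance is the same as above.
True-score variance = [0.93 + 0.64 + 0.56] + 0.82 = 2.13 + 0.82 = 2.95.
Reliability = 2.95 / 3.82 = 0.772.

0.772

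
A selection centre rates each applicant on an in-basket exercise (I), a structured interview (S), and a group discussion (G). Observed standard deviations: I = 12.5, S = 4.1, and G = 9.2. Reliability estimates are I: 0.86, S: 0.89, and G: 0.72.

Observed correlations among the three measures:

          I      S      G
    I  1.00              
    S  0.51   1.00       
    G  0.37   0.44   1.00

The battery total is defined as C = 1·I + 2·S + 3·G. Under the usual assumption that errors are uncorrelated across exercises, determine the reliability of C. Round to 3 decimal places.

0.843

Var(C) = 12.5² + 2²·4.1² + 3²·9.2² + 2·[2·12.5·4.1·0.51 + 3·12.5·9.2·0.37 + 6·4.1·9.2·0.44] = 985.25 + 559.012 = 1544.26.
Because errors are independent across components, Cov(Tᵢ,Tⱼ) = Cov(Xᵢ,Xⱼ); the off-diagonal part of the true-score variance is the same as above.
True-score variance = [12.5²·0.86 + 2²·4.1²·0.89 + 3²·9.2²·0.72] + 559.012 = 742.686 + 559.012 = 1301.7.
Reliability = 1301.7 / 1544.26 = 0.843.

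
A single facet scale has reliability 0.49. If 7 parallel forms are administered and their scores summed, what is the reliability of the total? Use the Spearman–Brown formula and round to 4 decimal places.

0.8706

ρ_k = kρ / (1 + (k−1)ρ) = 7·0.49 / (1 + 6·0.49) = 3.430 / 3.940 = 0.8706.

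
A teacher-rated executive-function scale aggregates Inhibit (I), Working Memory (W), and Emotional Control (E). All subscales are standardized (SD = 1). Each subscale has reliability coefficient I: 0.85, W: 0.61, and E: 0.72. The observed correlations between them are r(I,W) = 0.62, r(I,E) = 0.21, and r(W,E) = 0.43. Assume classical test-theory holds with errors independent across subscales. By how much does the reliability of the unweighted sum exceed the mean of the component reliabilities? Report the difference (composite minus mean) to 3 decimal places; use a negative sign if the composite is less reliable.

Var(sum) = 3 + 2.52 = 5.52; true-score variance = 2.18 + 2.52 = 4.7; composite reliability = 0.8514.
Mean component reliability = 0.7267.
Difference = 0.8514 − 0.7267 = 0.125.

0.125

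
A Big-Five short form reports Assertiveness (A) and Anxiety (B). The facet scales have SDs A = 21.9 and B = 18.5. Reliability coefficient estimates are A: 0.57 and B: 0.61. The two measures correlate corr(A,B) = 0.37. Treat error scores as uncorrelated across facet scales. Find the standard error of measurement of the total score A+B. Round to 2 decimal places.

Var(total) = 821.86 + 299.811 = 1121.67.
True-score variance = 482.15 + 299.811 = 781.961, so reliability = 0.6971.
Error variance = 1121.67 − 781.961 = 339.71; SEM = √339.71 = 18.43.

18.43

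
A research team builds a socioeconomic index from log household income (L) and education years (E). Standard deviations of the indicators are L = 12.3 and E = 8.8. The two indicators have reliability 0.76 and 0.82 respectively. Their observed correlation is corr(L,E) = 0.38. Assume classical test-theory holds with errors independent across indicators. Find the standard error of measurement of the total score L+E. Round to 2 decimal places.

Var(total) = 228.73 + 82.2624 = 310.992.
True-score variance = 178.481 + 82.2624 = 260.744, so reliability = 0.8384.
Error variance = 310.992 − 260.744 = 50.2488; SEM = √50.2488 = 7.09.

7.09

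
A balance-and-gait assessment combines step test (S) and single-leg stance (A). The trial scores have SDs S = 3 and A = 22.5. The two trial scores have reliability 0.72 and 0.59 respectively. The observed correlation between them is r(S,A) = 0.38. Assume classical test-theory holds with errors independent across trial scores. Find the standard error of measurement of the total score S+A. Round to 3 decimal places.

14.494

Var(total) = 515.25 + 51.3 = 566.55.
True-score variance = 305.168 + 51.3 = 356.468, so reliability = 0.6292.
Error variance = 566.55 − 356.468 = 210.082; SEM = √210.082 = 14.494.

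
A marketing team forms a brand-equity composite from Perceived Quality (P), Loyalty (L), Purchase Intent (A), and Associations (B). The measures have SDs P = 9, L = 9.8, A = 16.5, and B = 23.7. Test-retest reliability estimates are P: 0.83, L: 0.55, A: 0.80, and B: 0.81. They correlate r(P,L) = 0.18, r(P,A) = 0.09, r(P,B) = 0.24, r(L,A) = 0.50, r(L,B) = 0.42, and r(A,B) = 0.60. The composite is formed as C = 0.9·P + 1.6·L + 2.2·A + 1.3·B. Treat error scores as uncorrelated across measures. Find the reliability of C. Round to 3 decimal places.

0.889

Var(C) = 0.9²·9² + 1.6²·9.8² + 2.2²·16.5² + 1.3²·23.7² + 2·[1.44·9·9.8·0.18 + 1.98·9·16.5·0.09 + 1.17·9·23.7·0.24 + 3.52·9.8·16.5·0.50 + 2.08·9.8·23.7·0.42 + 2.86·16.5·23.7·0.60] = 2578.42 + 2535.51 = 5113.93.
Under uncorrelated errors the observed covariances equal the true-score covariances, so only the own-variance terms attenuate.
True-score variance = [0.9²·9²·0.83 + 1.6²·9.8²·0.55 + 2.2²·16.5²·0.80 + 1.3²·23.7²·0.81] + 2535.51 = 2012.73 + 2535.51 = 4548.24.
Reliability = 4548.24 / 5113.93 = 0.889.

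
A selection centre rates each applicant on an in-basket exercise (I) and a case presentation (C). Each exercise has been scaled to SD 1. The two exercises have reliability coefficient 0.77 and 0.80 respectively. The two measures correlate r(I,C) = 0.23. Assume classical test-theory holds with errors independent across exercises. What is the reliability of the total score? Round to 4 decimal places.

Var(I+C) = 2 + 2·[0.23] = 2 + 0.46 = 2.46.
With uncorrelated errors the cross-covariances are all true-score covariance, so they carry over unchanged; only the diagonal terms shrink to ρᵢσᵢ².
True-score variance = [0.77 + 0.80] + 0.46 = 1.57 + 0.46 = 2.03.
Reliability = 2.03 / 2.46 = 0.8252.

0.8252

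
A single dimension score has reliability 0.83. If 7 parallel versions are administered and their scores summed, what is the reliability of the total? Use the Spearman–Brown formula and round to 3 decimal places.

0.972

ρ_k = kρ / (1 + (k−1)ρ) = 7·0.83 / (1 + 6·0.83) = 5.810 / 5.980 = 0.972.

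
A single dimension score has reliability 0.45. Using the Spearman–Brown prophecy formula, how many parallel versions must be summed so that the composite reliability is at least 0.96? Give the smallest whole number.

30

k ≥ ρ*(1−ρ₁)/(ρ₁(1−ρ*)) = 0.96·0.55 / (0.45·0.04) = 29.333.
Smallest integer k = 30.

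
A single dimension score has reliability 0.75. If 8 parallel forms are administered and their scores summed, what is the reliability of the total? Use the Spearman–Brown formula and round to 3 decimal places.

ρ_k = kρ / (1 + (k−1)ρ) = 8·0.75 / (1 + 7·0.75) = 6.000 / 6.250 = 0.960.

0.960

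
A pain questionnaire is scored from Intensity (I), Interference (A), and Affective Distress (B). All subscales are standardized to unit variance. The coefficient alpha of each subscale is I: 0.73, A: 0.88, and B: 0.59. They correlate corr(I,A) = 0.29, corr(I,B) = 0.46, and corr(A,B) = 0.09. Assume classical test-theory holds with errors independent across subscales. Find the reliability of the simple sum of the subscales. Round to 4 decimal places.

0.8291

Var(I+A+B) = 3 + 2·[0.29 + 0.46 + 0.09] = 3 + 1.68 = 4.68.
Under uncorrelated errors the observed covariances equal the true-score covariances, so only the own-variance terms attenuate.
True-score variance = [0.73 + 0.88 + 0.59] + 1.68 = 2.2 + 1.68 = 3.88.
Reliability = 3.88 / 4.68 = 0.8291.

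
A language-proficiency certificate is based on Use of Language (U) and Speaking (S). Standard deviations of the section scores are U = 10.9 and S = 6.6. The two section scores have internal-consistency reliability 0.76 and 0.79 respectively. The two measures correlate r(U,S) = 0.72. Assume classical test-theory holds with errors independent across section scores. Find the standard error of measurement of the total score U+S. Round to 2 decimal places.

Var(total) = 162.37 + 103.594 = 265.964.
True-score variance = 124.708 + 103.594 = 228.302, so reliability = 0.8584.
Error variance = 265.964 − 228.302 = 37.662; SEM = √37.662 = 6.14.

6.14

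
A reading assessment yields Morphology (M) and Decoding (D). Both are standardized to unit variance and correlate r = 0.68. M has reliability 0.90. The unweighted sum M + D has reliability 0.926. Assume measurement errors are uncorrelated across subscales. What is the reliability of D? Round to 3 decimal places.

0.851

Var(M+D) = 2 + 2·0.68 = 3.360.
True-score variance = ρ_M + ρ_D + 2·0.68, so 0.926 = (0.90 + ρ_D + 1.36) / 3.360.
ρ_D = 0.926·3.360 − 0.90 − 1.36 = 0.851.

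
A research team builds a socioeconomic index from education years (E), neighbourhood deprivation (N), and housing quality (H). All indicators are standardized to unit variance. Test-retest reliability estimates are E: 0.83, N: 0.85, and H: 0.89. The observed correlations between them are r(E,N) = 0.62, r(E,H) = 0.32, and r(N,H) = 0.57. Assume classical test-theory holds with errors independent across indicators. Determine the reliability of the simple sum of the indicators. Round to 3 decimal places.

Var(E+N+H) = 3 + 2·[0.62 + 0.32 + 0.57] = 3 + 3.02 = 6.02.
Under uncorrelated errors the observed covariances equal the true-score covariances, so only the own-variance terms attenuate.
True-score variance = [0.83 + 0.85 + 0.89] + 3.02 = 2.57 + 3.02 = 5.59.
Reliability = 5.59 / 6.02 = 0.929.

0.929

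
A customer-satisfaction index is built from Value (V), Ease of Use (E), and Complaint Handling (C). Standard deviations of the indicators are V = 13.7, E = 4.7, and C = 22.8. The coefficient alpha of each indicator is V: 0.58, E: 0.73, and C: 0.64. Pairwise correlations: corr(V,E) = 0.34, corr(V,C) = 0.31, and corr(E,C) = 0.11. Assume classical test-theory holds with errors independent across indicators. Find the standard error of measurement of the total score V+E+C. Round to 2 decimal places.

Var(total) = 729.62 + 261.024 = 990.644.
True-score variance = 457.683 + 261.024 = 718.707, so reliability = 0.7255.
Error variance = 990.644 − 718.707 = 271.937; SEM = √271.937 = 16.49.

16.49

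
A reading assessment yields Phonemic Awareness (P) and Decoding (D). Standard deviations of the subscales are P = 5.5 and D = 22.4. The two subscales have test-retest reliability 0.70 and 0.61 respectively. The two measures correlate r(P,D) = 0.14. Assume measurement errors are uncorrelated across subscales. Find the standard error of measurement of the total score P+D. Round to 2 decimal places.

14.31

Var(total) = 532.01 + 34.496 = 566.506.
True-score variance = 327.249 + 34.496 = 361.745, so reliability = 0.6386.
Error variance = 566.506 − 361.745 = 204.761; SEM = √204.761 = 14.31.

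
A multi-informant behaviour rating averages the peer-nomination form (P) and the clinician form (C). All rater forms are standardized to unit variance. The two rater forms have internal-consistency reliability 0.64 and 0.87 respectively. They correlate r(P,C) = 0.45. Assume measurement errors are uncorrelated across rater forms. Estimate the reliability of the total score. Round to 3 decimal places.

Var(P+C) = 2 + 2·[0.45] = 2 + 0.9 = 2.9.
Because errors are independent across components, Cov(Tᵢ,Tⱼ) = Cov(Xᵢ,Xⱼ); the off-diagonal part of the true-score variance is the same as above.
True-score variance = [0.64 + 0.87] + 0.9 = 1.51 + 0.9 = 2.41.
Reliability = 2.41 / 2.9 = 0.831.

0.831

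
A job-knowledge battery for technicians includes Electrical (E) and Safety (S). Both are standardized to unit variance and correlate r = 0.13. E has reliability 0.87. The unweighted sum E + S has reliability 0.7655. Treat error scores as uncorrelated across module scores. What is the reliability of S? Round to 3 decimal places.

Var(E+S) = 2 + 2·0.13 = 2.260.
True-score variance = ρ_E + ρ_S + 2·0.13, so 0.7655 = (0.87 + ρ_S + 0.26) / 2.260.
ρ_S = 0.7655·2.260 − 0.87 − 0.26 = 0.600.

0.600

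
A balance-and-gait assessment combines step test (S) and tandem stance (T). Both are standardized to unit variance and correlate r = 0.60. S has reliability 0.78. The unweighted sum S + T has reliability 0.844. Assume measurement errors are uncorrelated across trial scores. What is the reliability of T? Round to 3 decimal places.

Var(S+T) = 2 + 2·0.60 = 3.200.
True-score variance = ρ_S + ρ_T + 2·0.60, so 0.844 = (0.78 + ρ_T + 1.20) / 3.200.
ρ_T = 0.844·3.200 − 0.78 − 1.20 = 0.721.

0.721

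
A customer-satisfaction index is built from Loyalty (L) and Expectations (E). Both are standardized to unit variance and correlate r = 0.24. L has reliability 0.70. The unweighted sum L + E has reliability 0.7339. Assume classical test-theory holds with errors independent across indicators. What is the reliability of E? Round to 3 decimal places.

Var(L+E) = 2 + 2·0.24 = 2.480.
True-score variance = ρ_L + ρ_E + 2·0.24, so 0.7339 = (0.70 + ρ_E + 0.48) / 2.480.
ρ_E = 0.7339·2.480 − 0.70 − 0.48 = 0.640.

0.640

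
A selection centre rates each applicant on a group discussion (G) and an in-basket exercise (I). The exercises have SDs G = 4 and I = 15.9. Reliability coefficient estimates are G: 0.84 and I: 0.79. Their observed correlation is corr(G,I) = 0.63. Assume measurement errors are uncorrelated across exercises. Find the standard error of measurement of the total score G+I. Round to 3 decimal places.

7.460

Var(total) = 268.81 + 80.136 = 348.946.
True-score variance = 213.16 + 80.136 = 293.296, so reliability = 0.8405.
Error variance = 348.946 − 293.296 = 55.6501; SEM = √55.6501 = 7.460.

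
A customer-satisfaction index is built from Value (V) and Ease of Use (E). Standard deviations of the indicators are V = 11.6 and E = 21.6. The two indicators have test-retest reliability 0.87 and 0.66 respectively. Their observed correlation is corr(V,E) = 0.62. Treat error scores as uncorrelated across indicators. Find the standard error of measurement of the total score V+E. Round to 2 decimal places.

13.27

Var(total) = 601.12 + 310.694 = 911.814.
True-score variance = 424.997 + 310.694 = 735.691, so reliability = 0.8068.
Error variance = 911.814 − 735.691 = 176.123; SEM = √176.123 = 13.27.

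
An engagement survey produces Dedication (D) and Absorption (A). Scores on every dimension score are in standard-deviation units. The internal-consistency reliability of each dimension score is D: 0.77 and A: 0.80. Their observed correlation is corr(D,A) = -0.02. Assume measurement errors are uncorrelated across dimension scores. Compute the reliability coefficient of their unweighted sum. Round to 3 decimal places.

Var(D+A) = 2 + 2·[(-0.02)] = 2 − 0.04 = 1.96.
Because errors are independent across components, Cov(Tᵢ,Tⱼ) = Cov(Xᵢ,Xⱼ); the off-diagonal part of the true-score variance is the same as above.
True-score variance = [0.77 + 0.80] − 0.04 = 1.57 − 0.04 = 1.53.
Reliability = 1.53 / 1.96 = 0.781.

0.781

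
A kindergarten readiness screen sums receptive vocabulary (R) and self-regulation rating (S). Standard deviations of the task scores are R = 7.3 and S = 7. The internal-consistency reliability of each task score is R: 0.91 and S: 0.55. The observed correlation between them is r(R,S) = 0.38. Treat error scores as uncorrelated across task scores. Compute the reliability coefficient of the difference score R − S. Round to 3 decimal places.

0.577

Var(R−S) = 7.3² + 7² − 2·7.3·7·0.38 = 102.29 − 38.836 = 63.454.
Because errors are independent across components, Cov(Tᵢ,Tⱼ) = Cov(Xᵢ,Xⱼ); the off-diagonal part of the true-score variance is the same as above.
True-score variance = [7.3²·0.91 + 7²·0.55] − 38.836 = 75.4439 − 38.836 = 36.6079.
Reliability = 36.6079 / 63.454 = 0.577.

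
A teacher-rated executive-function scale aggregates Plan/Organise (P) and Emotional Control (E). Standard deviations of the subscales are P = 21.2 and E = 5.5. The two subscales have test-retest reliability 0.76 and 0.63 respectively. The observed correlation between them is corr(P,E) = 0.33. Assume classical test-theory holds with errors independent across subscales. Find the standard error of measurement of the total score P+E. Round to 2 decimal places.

Var(total) = 479.69 + 76.956 = 556.646.
True-score variance = 360.632 + 76.956 = 437.588, so reliability = 0.7861.
Error variance = 556.646 − 437.588 = 119.058; SEM = √119.058 = 10.91.

10.91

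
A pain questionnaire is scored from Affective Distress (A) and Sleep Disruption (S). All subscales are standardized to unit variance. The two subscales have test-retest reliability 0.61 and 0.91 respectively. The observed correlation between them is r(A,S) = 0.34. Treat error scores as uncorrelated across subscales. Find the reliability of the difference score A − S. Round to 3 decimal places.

Var(A−S) = 1 + 1 − 2·0.34 = 2 − 0.68 = 1.32.
Under uncorrelated errors the observed covariances equal the true-score covariances, so only the own-variance terms attenuate.
True-score variance = [0.61 + 0.91] − 0.68 = 1.52 − 0.68 = 0.84.
Reliability = 0.84 / 1.32 = 0.636.

0.636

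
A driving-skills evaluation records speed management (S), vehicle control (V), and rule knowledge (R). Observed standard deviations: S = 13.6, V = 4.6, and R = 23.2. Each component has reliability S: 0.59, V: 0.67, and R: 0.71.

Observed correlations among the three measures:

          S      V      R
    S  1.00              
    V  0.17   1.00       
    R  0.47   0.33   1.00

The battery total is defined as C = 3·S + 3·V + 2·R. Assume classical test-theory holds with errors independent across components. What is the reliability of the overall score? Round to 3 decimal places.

0.786

Var(C) = 3²·13.6² + 3²·4.6² + 2²·23.2² + 2·[9·13.6·4.6·0.17 + 6·13.6·23.2·0.47 + 6·4.6·23.2·0.33] = 4008.04 + 2393.58 = 6401.62.
Because errors are independent across components, Cov(Tᵢ,Tⱼ) = Cov(Xᵢ,Xⱼ); the off-diagonal part of the true-score variance is the same as above.
True-score variance = [3²·13.6²·0.59 + 3²·4.6²·0.67 + 2²·23.2²·0.71] + 2393.58 = 2638.33 + 2393.58 = 5031.91.
Reliability = 5031.91 / 6401.62 = 0.786.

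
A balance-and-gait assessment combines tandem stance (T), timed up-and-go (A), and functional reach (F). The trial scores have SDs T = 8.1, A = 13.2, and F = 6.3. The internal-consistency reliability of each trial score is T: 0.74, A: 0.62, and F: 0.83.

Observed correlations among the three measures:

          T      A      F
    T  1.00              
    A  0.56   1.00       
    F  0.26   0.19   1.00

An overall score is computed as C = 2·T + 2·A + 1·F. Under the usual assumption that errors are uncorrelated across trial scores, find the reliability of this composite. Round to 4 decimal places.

Var(C) = 2²·8.1² + 2²·13.2² + 6.3² + 2·[4·8.1·13.2·0.56 + 2·8.1·6.3·0.26 + 2·13.2·6.3·0.19] = 999.09 + 595.274 = 1594.36.
With uncorrelated errors the cross-covariances are all true-score covariance, so they carry over unchanged; only the diagonal terms shrink to ρᵢσᵢ².
True-score variance = [2²·8.1²·0.74 + 2²·13.2²·0.62 + 6.3²·0.83] + 595.274 = 659.263 + 595.274 = 1254.54.
Reliability = 1254.54 / 1594.36 = 0.7869.

0.7869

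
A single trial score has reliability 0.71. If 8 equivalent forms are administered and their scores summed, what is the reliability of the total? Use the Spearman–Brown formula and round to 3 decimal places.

0.951

ρ_k = kρ / (1 + (k−1)ρ) = 8·0.71 / (1 + 7·0.71) = 5.680 / 5.970 = 0.951.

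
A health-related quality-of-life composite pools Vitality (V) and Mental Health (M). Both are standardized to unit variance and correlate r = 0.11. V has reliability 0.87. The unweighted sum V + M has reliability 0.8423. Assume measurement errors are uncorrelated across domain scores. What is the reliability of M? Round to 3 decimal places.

0.780

Var(V+M) = 2 + 2·0.11 = 2.220.
True-score variance = ρ_V + ρ_M + 2·0.11, so 0.8423 = (0.87 + ρ_M + 0.22) / 2.220.
ρ_M = 0.8423·2.220 − 0.87 − 0.22 = 0.780.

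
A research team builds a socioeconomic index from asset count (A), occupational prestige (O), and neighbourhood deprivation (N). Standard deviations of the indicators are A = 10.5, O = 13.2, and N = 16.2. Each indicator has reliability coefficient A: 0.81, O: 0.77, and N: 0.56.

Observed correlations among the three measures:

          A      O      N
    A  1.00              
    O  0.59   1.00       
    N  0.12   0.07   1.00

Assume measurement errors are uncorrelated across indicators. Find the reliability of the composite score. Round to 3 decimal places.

0.774

Var(A+O+N) = 10.5² + 13.2² + 16.2² + 2·[10.5·13.2·0.59 + 10.5·16.2·0.12 + 13.2·16.2·0.07] = 546.93 + 234.31 = 781.24.
With uncorrelated errors the cross-covariances are all true-score covariance, so they carry over unchanged; only the diagonal terms shrink to ρᵢσᵢ².
True-score variance = [10.5²·0.81 + 13.2²·0.77 + 16.2²·0.56] + 234.31 = 370.434 + 234.31 = 604.743.
Reliability = 604.743 / 781.24 = 0.774.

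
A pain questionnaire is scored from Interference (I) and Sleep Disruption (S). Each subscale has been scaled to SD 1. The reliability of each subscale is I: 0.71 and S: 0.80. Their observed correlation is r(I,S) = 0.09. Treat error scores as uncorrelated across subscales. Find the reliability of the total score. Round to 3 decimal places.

0.775

Var(I+S) = 2 + 2·[0.09] = 2 + 0.18 = 2.18.
With uncorrelated errors the cross-covariances are all true-score covariance, so they carry over unchanged; only the diagonal terms shrink to ρᵢσᵢ².
True-score variance = [0.71 + 0.80] + 0.18 = 1.51 + 0.18 = 1.69.
Reliability = 1.69 / 2.18 = 0.775.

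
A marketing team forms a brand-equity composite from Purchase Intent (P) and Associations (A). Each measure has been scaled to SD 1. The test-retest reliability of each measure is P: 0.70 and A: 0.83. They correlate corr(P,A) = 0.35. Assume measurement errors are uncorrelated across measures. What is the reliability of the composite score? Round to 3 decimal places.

Var(P+A) = 2 + 2·[0.35] = 2 + 0.7 = 2.7.
With uncorrelated errors the cross-covariances are all true-score covariance, so they carry over unchanged; only the diagonal terms shrink to ρᵢσᵢ².
True-score variance = [0.70 + 0.83] + 0.7 = 1.53 + 0.7 = 2.23.
Reliability = 2.23 / 2.7 = 0.826.

0.826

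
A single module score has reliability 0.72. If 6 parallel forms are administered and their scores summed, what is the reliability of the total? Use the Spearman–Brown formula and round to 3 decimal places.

ρ_k = kρ / (1 + (k−1)ρ) = 6·0.72 / (1 + 5·0.72) = 4.320 / 4.600 = 0.939.

0.939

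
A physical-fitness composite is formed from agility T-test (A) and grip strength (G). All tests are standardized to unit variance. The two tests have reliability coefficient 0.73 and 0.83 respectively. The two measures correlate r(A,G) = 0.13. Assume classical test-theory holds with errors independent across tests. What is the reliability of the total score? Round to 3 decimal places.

0.805

Var(A+G) = 2 + 2·[0.13] = 2 + 0.26 = 2.26.
Under uncorrelated errors the observed covariances equal the true-score covariances, so only the own-variance terms attenuate.
True-score variance = [0.73 + 0.83] + 0.26 = 1.56 + 0.26 = 1.82.
Reliability = 1.82 / 2.26 = 0.805.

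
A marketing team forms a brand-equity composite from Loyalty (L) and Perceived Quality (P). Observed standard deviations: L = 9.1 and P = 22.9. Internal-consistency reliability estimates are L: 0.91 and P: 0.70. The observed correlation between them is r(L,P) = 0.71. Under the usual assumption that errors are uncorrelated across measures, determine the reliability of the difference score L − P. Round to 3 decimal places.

0.471

Var(L−P) = 9.1² + 22.9² − 2·9.1·22.9·0.71 = 607.22 − 295.914 = 311.306.
Under uncorrelated errors the observed covariances equal the true-score covariances, so only the own-variance terms attenuate.
True-score variance = [9.1²·0.91 + 22.9²·0.70] − 295.914 = 442.444 − 295.914 = 146.53.
Reliability = 146.53 / 311.306 = 0.471.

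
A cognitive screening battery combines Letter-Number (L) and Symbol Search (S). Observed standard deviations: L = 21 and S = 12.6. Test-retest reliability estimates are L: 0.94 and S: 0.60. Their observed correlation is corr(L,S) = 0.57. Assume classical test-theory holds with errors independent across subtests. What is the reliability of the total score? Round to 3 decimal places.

0.900

Var(L+S) = 21² + 12.6² + 2·[21·12.6·0.57] = 599.76 + 301.644 = 901.404.
With uncorrelated errors the cross-covariances are all true-score covariance, so they carry over unchanged; only the diagonal terms shrink to ρᵢσᵢ².
True-score variance = [21²·0.94 + 12.6²·0.60] + 301.644 = 509.796 + 301.644 = 811.44.
Reliability = 811.44 / 901.404 = 0.900.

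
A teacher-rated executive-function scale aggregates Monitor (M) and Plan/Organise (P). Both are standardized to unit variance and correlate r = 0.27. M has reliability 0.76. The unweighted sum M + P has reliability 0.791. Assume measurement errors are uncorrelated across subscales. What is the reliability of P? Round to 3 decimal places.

0.709

Var(M+P) = 2 + 2·0.27 = 2.540.
True-score variance = ρ_M + ρ_P + 2·0.27, so 0.791 = (0.76 + ρ_P + 0.54) / 2.540.
ρ_P = 0.791·2.540 − 0.76 − 0.54 = 0.709.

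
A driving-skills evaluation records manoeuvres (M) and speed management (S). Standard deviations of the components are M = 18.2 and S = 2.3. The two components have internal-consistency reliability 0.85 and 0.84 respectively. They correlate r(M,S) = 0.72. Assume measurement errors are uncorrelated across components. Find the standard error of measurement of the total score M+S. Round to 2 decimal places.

7.11

Var(total) = 336.53 + 60.2784 = 396.808.
True-score variance = 285.998 + 60.2784 = 346.276, so reliability = 0.8727.
Error variance = 396.808 − 346.276 = 50.5324; SEM = √50.5324 = 7.11.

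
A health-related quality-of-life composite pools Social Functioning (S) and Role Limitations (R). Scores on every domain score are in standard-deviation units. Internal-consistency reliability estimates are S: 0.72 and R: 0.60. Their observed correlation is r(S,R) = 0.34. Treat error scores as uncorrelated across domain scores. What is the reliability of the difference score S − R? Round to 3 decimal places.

Var(S−R) = 1 + 1 − 2·0.34 = 2 − 0.68 = 1.32.
Because errors are independent across components, Cov(Tᵢ,Tⱼ) = Cov(Xᵢ,Xⱼ); the off-diagonal part of the true-score variance is the same as above.
True-score variance = [0.72 + 0.60] − 0.68 = 1.32 − 0.68 = 0.64.
Reliability = 0.64 / 1.32 = 0.485.

0.485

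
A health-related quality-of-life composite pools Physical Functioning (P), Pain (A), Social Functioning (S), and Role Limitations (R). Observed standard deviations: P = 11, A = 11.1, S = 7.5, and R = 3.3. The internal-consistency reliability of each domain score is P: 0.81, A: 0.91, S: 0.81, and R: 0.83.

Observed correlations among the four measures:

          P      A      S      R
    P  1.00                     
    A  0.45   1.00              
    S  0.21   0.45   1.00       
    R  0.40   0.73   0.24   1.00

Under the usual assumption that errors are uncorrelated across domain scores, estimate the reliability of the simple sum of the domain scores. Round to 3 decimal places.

0.925

Var(P+A+S+R) = 11² + 11.1² + 7.5² + 3.3² + 2·[11·11.1·0.45 + 11·7.5·0.21 + 11·3.3·0.40 + 11.1·7.5·0.45 + 11.1·3.3·0.73 + 7.5·3.3·0.24] = 311.35 + 313.865 = 625.215.
Because errors are independent across components, Cov(Tᵢ,Tⱼ) = Cov(Xᵢ,Xⱼ); the off-diagonal part of the true-score variance is the same as above.
True-score variance = [11²·0.81 + 11.1²·0.91 + 7.5²·0.81 + 3.3²·0.83] + 313.865 = 264.732 + 313.865 = 578.597.
Reliability = 578.597 / 625.215 = 0.925.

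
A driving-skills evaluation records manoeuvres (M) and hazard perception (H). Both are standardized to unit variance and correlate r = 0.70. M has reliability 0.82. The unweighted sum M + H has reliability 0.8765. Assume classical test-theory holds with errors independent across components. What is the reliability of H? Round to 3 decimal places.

Var(M+H) = 2 + 2·0.70 = 3.400.
True-score variance = ρ_M + ρ_H + 2·0.70, so 0.8765 = (0.82 + ρ_H + 1.40) / 3.400.
ρ_H = 0.8765·3.400 − 0.82 − 1.40 = 0.760.

0.760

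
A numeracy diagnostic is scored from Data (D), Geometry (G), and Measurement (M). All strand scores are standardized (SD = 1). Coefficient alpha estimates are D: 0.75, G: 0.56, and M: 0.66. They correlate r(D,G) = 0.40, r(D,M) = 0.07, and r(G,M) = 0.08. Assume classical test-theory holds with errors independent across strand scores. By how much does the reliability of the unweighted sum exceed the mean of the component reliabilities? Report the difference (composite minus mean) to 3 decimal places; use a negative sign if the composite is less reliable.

Var(sum) = 3 + 1.1 = 4.1; true-score variance = 1.97 + 1.1 = 3.07; composite reliability = 0.7488.
Mean component reliability = 0.6567.
Difference = 0.7488 − 0.6567 = 0.092.

0.092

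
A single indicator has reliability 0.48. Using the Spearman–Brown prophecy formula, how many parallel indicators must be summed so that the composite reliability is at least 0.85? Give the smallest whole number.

7

k ≥ ρ*(1−ρ₁)/(ρ₁(1−ρ*)) = 0.85·0.52 / (0.48·0.15) = 6.139.
Smallest integer k = 7.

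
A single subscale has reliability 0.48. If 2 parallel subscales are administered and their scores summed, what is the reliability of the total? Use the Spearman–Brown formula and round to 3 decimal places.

ρ_k = kρ / (1 + (k−1)ρ) = 2·0.48 / (1 + 1·0.48) = 0.960 / 1.480 = 0.649.

0.649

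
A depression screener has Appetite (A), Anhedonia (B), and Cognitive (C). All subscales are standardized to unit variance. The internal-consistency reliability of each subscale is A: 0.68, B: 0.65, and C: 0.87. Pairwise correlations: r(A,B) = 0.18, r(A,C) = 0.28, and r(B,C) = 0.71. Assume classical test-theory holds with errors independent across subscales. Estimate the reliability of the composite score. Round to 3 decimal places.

Var(A+B+C) = 3 + 2·[0.18 + 0.28 + 0.71] = 3 + 2.34 = 5.34.
Because errors are independent across components, Cov(Tᵢ,Tⱼ) = Cov(Xᵢ,Xⱼ); the off-diagonal part of the true-score variance is the same as above.
True-score variance = [0.68 + 0.65 + 0.87] + 2.34 = 2.2 + 2.34 = 4.54.
Reliability = 4.54 / 5.34 = 0.850.

0.850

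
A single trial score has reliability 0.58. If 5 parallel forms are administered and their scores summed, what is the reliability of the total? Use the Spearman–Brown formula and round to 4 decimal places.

ρ_k = kρ / (1 + (k−1)ρ) = 5·0.58 / (1 + 4·0.58) = 2.900 / 3.320 = 0.8735.

0.8735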